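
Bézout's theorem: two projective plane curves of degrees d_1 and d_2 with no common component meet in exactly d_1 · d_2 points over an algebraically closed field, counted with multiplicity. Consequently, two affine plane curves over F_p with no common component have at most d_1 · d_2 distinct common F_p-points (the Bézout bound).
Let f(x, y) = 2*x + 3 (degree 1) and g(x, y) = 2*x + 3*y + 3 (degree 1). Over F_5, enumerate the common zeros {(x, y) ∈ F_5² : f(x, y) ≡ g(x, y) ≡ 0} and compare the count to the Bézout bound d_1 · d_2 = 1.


Common zeros: {(1, 0)}; count = 1; Bézout bound = 1.

deg(f) = 1, deg(g) = 1, so Bézout bound = 1.
Scan x ∈ F_5. For each x, list the y ∈ F_5 with f(x, y) ≡ 0 and those with g(x, y) ≡ 0 (mod 5); the common zeros in that column are the intersection.
  x = 0: f ≡ 0 at y ∈ ∅; g ≡ 0 at y ∈ {4}; common: ∅.
  x = 1: f ≡ 0 at y ∈ {0, 1, 2, 3, 4}; g ≡ 0 at y ∈ {0}; common: {0}.
  x = 2: f ≡ 0 at y ∈ ∅; g ≡ 0 at y ∈ {1}; common: ∅.
  x = 3: f ≡ 0 at y ∈ ∅; g ≡ 0 at y ∈ {2}; common: ∅.
  x = 4: f ≡ 0 at y ∈ ∅; g ≡ 0 at y ∈ {3}; common: ∅.
Collecting: common zeros = {(1, 0)}, so the count is 1.
Comparison with the Bézout bound: 1 ≤ 1 = deg(f)·deg(g), as expected for curves with no common component (the bound is attained).


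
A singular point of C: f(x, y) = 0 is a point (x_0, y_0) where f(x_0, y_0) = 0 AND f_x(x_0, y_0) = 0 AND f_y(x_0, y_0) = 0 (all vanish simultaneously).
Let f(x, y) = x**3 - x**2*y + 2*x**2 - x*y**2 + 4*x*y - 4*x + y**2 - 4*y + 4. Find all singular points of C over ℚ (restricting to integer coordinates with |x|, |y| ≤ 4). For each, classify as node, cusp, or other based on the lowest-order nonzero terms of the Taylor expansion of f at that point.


Singular points: {(0, 2)}; classification: cusp.

Compute partial derivatives:
  f_x = 3*x**2 - 2*x*y + 4*x - y**2 + 4*y - 4.
  f_y = -x**2 - 2*x*y + 4*x + 2*y - 4.
Scan x_0 ∈ {−4, ..., 4}. For each x_0, f_y(x_0, y) is a polynomial in y; find its integer roots y ∈ {−4, ..., 4}, then test f_x and f at those candidates.
  x = -4: f_y(-4, y) = 10*y - 36; no integer root y with |y| ≤ 4.
  x = -3: f_y(-3, y) = 8*y - 25; no integer root y with |y| ≤ 4.
  x = -2: f_y(-2, y) = 6*y - 16; no integer root y with |y| ≤ 4.
  x = -1: f_y(-1, y) = 4*y - 9; no integer root y with |y| ≤ 4.
  x = 0: f_y(0, y) = 2*y - 4; vanishes at y ∈ {2}. (0, 2): f_x = 0, f = 0 — SINGULAR.
  x = 1: f_y(1, y) = -1; no integer root y with |y| ≤ 4.
  x = 2: f_y(2, y) = -2*y; vanishes at y ∈ {0}. (2, 0): f_x = 16 ≠ 0.
  x = 3: f_y(3, y) = -4*y - 1; no integer root y with |y| ≤ 4.
  x = 4: f_y(4, y) = -6*y - 4; no integer root y with |y| ≤ 4.
Only singular point on the grid: (0, 2).
Classify: substitute x = 0 + u, y = 2 + v and expand: f = u**3 - u**2*v - u*v**2 + v**2.
No constant or linear terms (consistent with a singular point). Quadratic part: v**2. Cubic part: u**3 - u**2*v - u*v**2.
The quadratic part v**2 is a perfect square, so there is a single (double) tangent line v = 0, i.e. y = 2. Restricting the cubic part to that line (v = 0) leaves u**3 ≠ 0, so f is not divisible by v and the branch is v² ≈ -u**3 to lowest order — this is a cusp.
Classification: cusp.


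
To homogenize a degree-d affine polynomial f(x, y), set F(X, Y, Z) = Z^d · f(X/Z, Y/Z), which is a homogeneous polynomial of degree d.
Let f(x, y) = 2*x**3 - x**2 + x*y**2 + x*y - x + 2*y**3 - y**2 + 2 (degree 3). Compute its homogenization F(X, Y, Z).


F(X, Y, Z) = 2*X**3 - X**2*Z + X*Y**2 + X*Y*Z - X*Z**2 + 2*Y**3 - Y**2*Z + 2*Z**3

deg(f) = 3.
Substitute x = X/Z, y = Y/Z into f, then multiply by Z^3.
  monomial 2·x^3·y^0 ↦ 2·X^3·Y^0·Z^0.
  monomial -1·x^2·y^0 ↦ -1·X^2·Y^0·Z^1.
  monomial 1·x^1·y^2 ↦ 1·X^1·Y^2·Z^0.
  monomial 1·x^1·y^1 ↦ 1·X^1·Y^1·Z^1.
  monomial -1·x^1·y^0 ↦ -1·X^1·Y^0·Z^2.
  monomial 2·x^0·y^3 ↦ 2·X^0·Y^3·Z^0.
  monomial -1·x^0·y^2 ↦ -1·X^0·Y^2·Z^1.
  monomial 2·x^0·y^0 ↦ 2·X^0·Y^0·Z^3.
Collecting: F(X, Y, Z) = 2*X**3 - X**2*Z + X*Y**2 + X*Y*Z - X*Z**2 + 2*Y**3 - Y**2*Z + 2*Z**3.


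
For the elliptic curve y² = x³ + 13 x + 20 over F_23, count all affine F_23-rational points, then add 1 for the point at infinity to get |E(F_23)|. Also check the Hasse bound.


Affine points = {(2, 10), (2, 13), (5, 7), (5, 16), (10, 0), (12, 8), (12, 15), (14, 5), (14, 18), (15, 5), (15, 18), (16, 0), (17, 5), (17, 18), (20, 0), (21, 3), (21, 20), (22, 11), (22, 12)}; affine count = 19; |E(F_23)| = 20.

Discriminant check: Δ ∝ 4a³ + 27b² = 4·13³ + 27·20² = 4·2197 + 27·400 ≡ 15 (mod 23). Nonzero ⇒ E is nonsingular.
For each x ∈ F_23, compute rhs = x³ + 13·x + 20 mod 23, then count y ∈ F_23 with y² ≡ rhs.
  x = 0: rhs = 20, matching y values: none (0 points).
  x = 1: rhs = 11, matching y values: none (0 points).
  x = 2: rhs = 8, matching y values: 10, 13 (2 points).
  x = 3: rhs = 17, matching y values: none (0 points).
  x = 4: rhs = 21, matching y values: none (0 points).
  x = 5: rhs = 3, matching y values: 7, 16 (2 points).
  x = 6: rhs = 15, matching y values: none (0 points).
  x = 7: rhs = 17, matching y values: none (0 points).
  x = 8: rhs = 15, matching y values: none (0 points).
  x = 9: rhs = 15, matching y values: none (0 points).
  x = 10: rhs = 0, matching y values: 0 (1 points).
  x = 11: rhs = 22, matching y values: none (0 points).
  x = 12: rhs = 18, matching y values: 8, 15 (2 points).
  x = 13: rhs = 17, matching y values: none (0 points).
  x = 14: rhs = 2, matching y values: 5, 18 (2 points).
  x = 15: rhs = 2, matching y values: 5, 18 (2 points).
  x = 16: rhs = 0, matching y values: 0 (1 points).
  x = 17: rhs = 2, matching y values: 5, 18 (2 points).
  x = 18: rhs = 14, matching y values: none (0 points).
  x = 19: rhs = 19, matching y values: none (0 points).
  x = 20: rhs = 0, matching y values: 0 (1 points).
  x = 21: rhs = 9, matching y values: 3, 20 (2 points).
  x = 22: rhs = 6, matching y values: 11, 12 (2 points).
Total affine count: 19.
Full point count |E(F_23)| = 19 + 1 = 20.
Hasse bound: |20 − (23+1)| = |-4| = 4 ≤ 2√23 ≈ 9.5917 ✓.


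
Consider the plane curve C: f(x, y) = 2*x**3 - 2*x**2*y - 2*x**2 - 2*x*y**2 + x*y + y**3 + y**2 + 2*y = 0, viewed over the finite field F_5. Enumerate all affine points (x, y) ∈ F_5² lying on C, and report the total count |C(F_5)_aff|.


Affine F_5-points: {(0, 0), (1, 0)}; count = 2.

For each of the 25 pairs (x, y) ∈ F_5², evaluate f(x, y) mod 5. Record the zeros.
  x = 0: [0↦0, 1↦4, 2↦1, 3↦2, 4↦3]  zeros at y ∈ {0}
  x = 1: [0↦0, 1↦1, 2↦1, 3↦1, 4↦2]  zeros at y ∈ {0}
  x = 2: [0↦3, 1↦2, 2↦1, 3↦1, 4↦3]  zeros at y ∈ ∅
  x = 3: [0↦1, 1↦4, 2↦3, 3↦4, 4↦3]  zeros at y ∈ ∅
  x = 4: [0↦1, 1↦4, 2↦4, 3↦2, 4↦4]  zeros at y ∈ ∅
Collecting zeros: affine points = {(0, 0), (1, 0)}.
Total count |C(F_5)_aff| = 2.


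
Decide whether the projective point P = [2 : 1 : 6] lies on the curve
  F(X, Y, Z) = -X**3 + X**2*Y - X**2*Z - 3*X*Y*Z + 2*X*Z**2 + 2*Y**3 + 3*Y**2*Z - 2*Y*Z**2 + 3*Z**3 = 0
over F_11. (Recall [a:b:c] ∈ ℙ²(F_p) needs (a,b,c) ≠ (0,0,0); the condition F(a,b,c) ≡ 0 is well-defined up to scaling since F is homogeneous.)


F(2,1,6) ≡ 5 (mod 11); P is NOT on the curve.

Evaluate F(2, 1, 6) term-by-term (mod 11).
  -X**3 ↦ -1·8·1·1 = -8
  X**2*Y ↦ 1·4·1·1 = 4
  -X**2*Z ↦ -1·4·1·6 = -24
  -3*X*Y*Z ↦ -3·2·1·6 = -36
  2*X*Z**2 ↦ 2·2·1·36 = 144
  2*Y**3 ↦ 2·1·1·1 = 2
  3*Y**2*Z ↦ 3·1·1·6 = 18
  -2*Y*Z**2 ↦ -2·1·1·36 = -72
  3*Z**3 ↦ 3·1·1·216 = 648
Sum: F(2, 1, 6) = (-8) + (4) + (-24) + (-36) + (144) + (2) + (18) + (-72) + (648) = 676.
Reducing mod 11: 676 ≡ 5 (mod 11).
Since F(a, b, c) ≡ 5 ≠ 0 (mod 11), P does NOT lie on the curve.


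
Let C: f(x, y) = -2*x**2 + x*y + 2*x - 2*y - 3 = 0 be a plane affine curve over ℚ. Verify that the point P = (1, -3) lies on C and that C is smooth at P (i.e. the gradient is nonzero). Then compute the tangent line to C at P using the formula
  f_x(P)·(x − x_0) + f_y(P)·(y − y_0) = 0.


Tangent line at P: -5*x - y + 2 = 0.

Step 1: f(1, -3) = 0, so P lies on C.
Step 2: partial derivatives
  f_x(x, y) = -4*x + y + 2, f_y(x, y) = x - 2.
  f_x(P) = -5, f_y(P) = -1 (gradient nonzero, so P is smooth).
Step 3: tangent line at P: -5·(x − 1) + -1·(y − -3) = 0.
Expanding: -5*x - y + 2 = 0.


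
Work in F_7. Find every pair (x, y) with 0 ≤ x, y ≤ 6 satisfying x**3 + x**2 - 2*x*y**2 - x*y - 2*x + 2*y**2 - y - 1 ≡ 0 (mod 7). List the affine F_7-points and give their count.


Affine F_7-points: {(0, 1), (0, 3), (1, 3), (2, 0), (2, 2), (3, 1), (3, 5), (4, 6), (5, 3), (5, 5)}; count = 10.

For each of the 49 pairs (x, y) ∈ F_7², evaluate f(x, y) mod 7. Record the zeros.
  x = 0: [0↦6, 1↦0, 2↦5, 3↦0, 4↦6, 5↦2, 6↦2]  zeros at y ∈ {1, 3}
  x = 1: [0↦6, 1↦4, 2↦2, 3↦0, 4↦5, 5↦3, 6↦1]  zeros at y ∈ {3}
  x = 2: [0↦0, 1↦2, 2↦0, 3↦1, 4↦5, 5↦5, 6↦1]  zeros at y ∈ {0, 2}
  x = 3: [0↦1, 1↦0, 2↦5, 3↦2, 4↦5, 5↦0, 6↦1]  zeros at y ∈ {1, 5}
  x = 4: [0↦1, 1↦4, 2↦2, 3↦2, 4↦4, 5↦1, 6↦0]  zeros at y ∈ {6}
  x = 5: [0↦6, 1↦6, 2↦4, 3↦0, 4↦1, 5↦0, 6↦4]  zeros at y ∈ {3, 5}
  x = 6: [0↦1, 1↦5, 2↦3, 3↦2, 4↦2, 5↦3, 6↦5]  zeros at y ∈ ∅
Collecting zeros: affine points = {(0, 1), (0, 3), (1, 3), (2, 0), (2, 2), (3, 1), (3, 5), (4, 6), (5, 3), (5, 5)}.
Total count |C(F_7)_aff| = 10.


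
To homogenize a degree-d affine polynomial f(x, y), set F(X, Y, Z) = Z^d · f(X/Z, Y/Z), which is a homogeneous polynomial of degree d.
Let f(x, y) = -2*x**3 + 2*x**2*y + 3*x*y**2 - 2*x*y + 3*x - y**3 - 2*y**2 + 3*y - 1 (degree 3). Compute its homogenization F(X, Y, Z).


F(X, Y, Z) = -2*X**3 + 2*X**2*Y + 3*X*Y**2 - 2*X*Y*Z + 3*X*Z**2 - Y**3 - 2*Y**2*Z + 3*Y*Z**2 - Z**3

deg(f) = 3.
Substitute x = X/Z, y = Y/Z into f, then multiply by Z^3.
  monomial -2·x^3·y^0 ↦ -2·X^3·Y^0·Z^0.
  monomial 2·x^2·y^1 ↦ 2·X^2·Y^1·Z^0.
  monomial 3·x^1·y^2 ↦ 3·X^1·Y^2·Z^0.
  monomial -2·x^1·y^1 ↦ -2·X^1·Y^1·Z^1.
  monomial 3·x^1·y^0 ↦ 3·X^1·Y^0·Z^2.
  monomial -1·x^0·y^3 ↦ -1·X^0·Y^3·Z^0.
  monomial -2·x^0·y^2 ↦ -2·X^0·Y^2·Z^1.
  monomial 3·x^0·y^1 ↦ 3·X^0·Y^1·Z^2.
  monomial -1·x^0·y^0 ↦ -1·X^0·Y^0·Z^3.
Collecting: F(X, Y, Z) = -2*X**3 + 2*X**2*Y + 3*X*Y**2 - 2*X*Y*Z + 3*X*Z**2 - Y**3 - 2*Y**2*Z + 3*Y*Z**2 - Z**3.


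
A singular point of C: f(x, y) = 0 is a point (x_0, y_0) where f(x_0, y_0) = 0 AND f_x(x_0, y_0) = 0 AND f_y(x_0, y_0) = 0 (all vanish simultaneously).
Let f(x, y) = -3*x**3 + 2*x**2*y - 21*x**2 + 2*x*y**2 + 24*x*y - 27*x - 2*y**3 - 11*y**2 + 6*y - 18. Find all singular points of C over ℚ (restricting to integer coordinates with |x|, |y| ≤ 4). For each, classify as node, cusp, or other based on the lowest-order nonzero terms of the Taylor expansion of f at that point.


Singular points: {(-3, -3)}; classification: cusp.

Compute partial derivatives:
  f_x = -9*x**2 + 4*x*y - 42*x + 2*y**2 + 24*y - 27.
  f_y = 2*x**2 + 4*x*y + 24*x - 6*y**2 - 22*y + 6.
Scan x_0 ∈ {−4, ..., 4}. For each x_0, f_y(x_0, y) is a polynomial in y; find its integer roots y ∈ {−4, ..., 4}, then test f_x and f at those candidates.
  x = -4: f_y(-4, y) = -6*y**2 - 38*y - 58; no integer root y with |y| ≤ 4.
  x = -3: f_y(-3, y) = -6*y**2 - 34*y - 48; vanishes at y ∈ {-3}. (-3, -3): f_x = 0, f = 0 — SINGULAR.
  x = -2: f_y(-2, y) = -6*y**2 - 30*y - 34; no integer root y with |y| ≤ 4.
  x = -1: f_y(-1, y) = -6*y**2 - 26*y - 16; no integer root y with |y| ≤ 4.
  x = 0: f_y(0, y) = -6*y**2 - 22*y + 6; no integer root y with |y| ≤ 4.
  x = 1: f_y(1, y) = -6*y**2 - 18*y + 32; no integer root y with |y| ≤ 4.
  x = 2: f_y(2, y) = -6*y**2 - 14*y + 62; no integer root y with |y| ≤ 4.
  x = 3: f_y(3, y) = -6*y**2 - 10*y + 96; no integer root y with |y| ≤ 4.
  x = 4: f_y(4, y) = -6*y**2 - 6*y + 134; no integer root y with |y| ≤ 4.
Only singular point on the grid: (-3, -3).
Classify: substitute x = -3 + u, y = -3 + v and expand: f = -3*u**3 + 2*u**2*v + 2*u*v**2 - 2*v**3 + v**2.
No constant or linear terms (consistent with a singular point). Quadratic part: v**2. Cubic part: -3*u**3 + 2*u**2*v + 2*u*v**2 - 2*v**3.
The quadratic part v**2 is a perfect square, so there is a single (double) tangent line v = 0, i.e. y = -3. Restricting the cubic part to that line (v = 0) leaves -3*u**3 ≠ 0, so f is not divisible by v and the branch is v² ≈ 3*u**3 to lowest order — this is a cusp.
Classification: cusp.


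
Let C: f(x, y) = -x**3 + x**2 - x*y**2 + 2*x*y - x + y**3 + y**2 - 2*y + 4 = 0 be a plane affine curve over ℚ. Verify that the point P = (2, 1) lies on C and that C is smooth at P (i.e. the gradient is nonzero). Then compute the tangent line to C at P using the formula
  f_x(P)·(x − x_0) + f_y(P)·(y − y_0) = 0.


Tangent line at P: -8*x + 3*y + 13 = 0.

Step 1: f(2, 1) = 0, so P lies on C.
Step 2: partial derivatives
  f_x(x, y) = -3*x**2 + 2*x - y**2 + 2*y - 1, f_y(x, y) = -2*x*y + 2*x + 3*y**2 + 2*y - 2.
  f_x(P) = -8, f_y(P) = 3 (gradient nonzero, so P is smooth).
Step 3: tangent line at P: -8·(x − 2) + 3·(y − 1) = 0.
Expanding: -8*x + 3*y + 13 = 0.


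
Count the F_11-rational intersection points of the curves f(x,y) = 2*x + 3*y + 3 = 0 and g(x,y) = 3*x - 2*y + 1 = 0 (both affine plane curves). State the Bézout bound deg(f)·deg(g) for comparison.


Common zeros: {(1, 2)}; count = 1; Bézout bound = 1.

deg(f) = 1, deg(g) = 1, so Bézout bound = 1.
Scan x ∈ F_11. For each x, list the y ∈ F_11 with f(x, y) ≡ 0 and those with g(x, y) ≡ 0 (mod 11); the common zeros in that column are the intersection.
  x = 0: f ≡ 0 at y ∈ {10}; g ≡ 0 at y ∈ {6}; common: ∅.
  x = 1: f ≡ 0 at y ∈ {2}; g ≡ 0 at y ∈ {2}; common: {2}.
  x = 2: f ≡ 0 at y ∈ {5}; g ≡ 0 at y ∈ {9}; common: ∅.
  x = 3: f ≡ 0 at y ∈ {8}; g ≡ 0 at y ∈ {5}; common: ∅.
  x = 4: f ≡ 0 at y ∈ {0}; g ≡ 0 at y ∈ {1}; common: ∅.
  x = 5: f ≡ 0 at y ∈ {3}; g ≡ 0 at y ∈ {8}; common: ∅.
  x = 6: f ≡ 0 at y ∈ {6}; g ≡ 0 at y ∈ {4}; common: ∅.
  x = 7: f ≡ 0 at y ∈ {9}; g ≡ 0 at y ∈ {0}; common: ∅.
  x = 8: f ≡ 0 at y ∈ {1}; g ≡ 0 at y ∈ {7}; common: ∅.
  x = 9: f ≡ 0 at y ∈ {4}; g ≡ 0 at y ∈ {3}; common: ∅.
  x = 10: f ≡ 0 at y ∈ {7}; g ≡ 0 at y ∈ {10}; common: ∅.
Collecting: common zeros = {(1, 2)}, so the count is 1.
Comparison with the Bézout bound: 1 ≤ 1 = deg(f)·deg(g), as expected for curves with no common component (the bound is attained).


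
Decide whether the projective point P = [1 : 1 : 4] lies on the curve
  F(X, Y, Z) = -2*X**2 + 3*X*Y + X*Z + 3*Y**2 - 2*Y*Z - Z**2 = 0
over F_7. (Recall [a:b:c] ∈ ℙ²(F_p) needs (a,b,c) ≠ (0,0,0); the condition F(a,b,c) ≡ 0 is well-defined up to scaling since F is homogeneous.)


F(1,1,4) ≡ 5 (mod 7); P is NOT on the curve.

Evaluate F(1, 1, 4) term-by-term (mod 7).
  -2*X**2 ↦ -2·1·1·1 = -2
  3*X*Y ↦ 3·1·1·1 = 3
  X*Z ↦ 1·1·1·4 = 4
  3*Y**2 ↦ 3·1·1·1 = 3
  -2*Y*Z ↦ -2·1·1·4 = -8
  -Z**2 ↦ -1·1·1·16 = -16
Sum: F(1, 1, 4) = (-2) + (3) + (4) + (3) + (-8) + (-16) = -16.
Reducing mod 7: -16 ≡ 5 (mod 7).
Since F(a, b, c) ≡ 5 ≠ 0 (mod 7), P does NOT lie on the curve.


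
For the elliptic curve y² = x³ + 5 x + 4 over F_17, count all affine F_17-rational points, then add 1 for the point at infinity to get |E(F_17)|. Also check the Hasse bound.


Affine points = {(0, 2), (0, 15), (5, 1), (5, 16), (7, 5), (7, 12), (9, 8), (9, 9), (10, 0), (11, 8), (11, 9), (14, 8), (14, 9), (16, 7), (16, 10)}; affine count = 15; |E(F_17)| = 16.

Discriminant check: Δ ∝ 4a³ + 27b² = 4·5³ + 27·4² = 4·125 + 27·16 ≡ 14 (mod 17). Nonzero ⇒ E is nonsingular.
For each x ∈ F_17, compute rhs = x³ + 5·x + 4 mod 17, then count y ∈ F_17 with y² ≡ rhs.
  x = 0: rhs = 4, matching y values: 2, 15 (2 points).
  x = 1: rhs = 10, matching y values: none (0 points).
  x = 2: rhs = 5, matching y values: none (0 points).
  x = 3: rhs = 12, matching y values: none (0 points).
  x = 4: rhs = 3, matching y values: none (0 points).
  x = 5: rhs = 1, matching y values: 1, 16 (2 points).
  x = 6: rhs = 12, matching y values: none (0 points).
  x = 7: rhs = 8, matching y values: 5, 12 (2 points).
  x = 8: rhs = 12, matching y values: none (0 points).
  x = 9: rhs = 13, matching y values: 8, 9 (2 points).
  x = 10: rhs = 0, matching y values: 0 (1 points).
  x = 11: rhs = 13, matching y values: 8, 9 (2 points).
  x = 12: rhs = 7, matching y values: none (0 points).
  x = 13: rhs = 5, matching y values: none (0 points).
  x = 14: rhs = 13, matching y values: 8, 9 (2 points).
  x = 15: rhs = 3, matching y values: none (0 points).
  x = 16: rhs = 15, matching y values: 7, 10 (2 points).
Total affine count: 15.
Full point count |E(F_17)| = 15 + 1 = 16.
Hasse bound: |16 − (17+1)| = |-2| = 2 ≤ 2√17 ≈ 8.2462 ✓.


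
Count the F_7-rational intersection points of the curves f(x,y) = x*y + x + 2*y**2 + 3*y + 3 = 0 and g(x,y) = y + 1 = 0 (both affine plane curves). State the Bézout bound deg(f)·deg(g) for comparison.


Common zeros: ∅; count = 0; Bézout bound = 2.

deg(f) = 2, deg(g) = 1, so Bézout bound = 2.
Scan x ∈ F_7. For each x, list the y ∈ F_7 with f(x, y) ≡ 0 and those with g(x, y) ≡ 0 (mod 7); the common zeros in that column are the intersection.
  x = 0: f ≡ 0 at y ∈ ∅; g ≡ 0 at y ∈ {6}; common: ∅.
  x = 1: f ≡ 0 at y ∈ ∅; g ≡ 0 at y ∈ {6}; common: ∅.
  x = 2: f ≡ 0 at y ∈ ∅; g ≡ 0 at y ∈ {6}; common: ∅.
  x = 3: f ≡ 0 at y ∈ {1, 3}; g ≡ 0 at y ∈ {6}; common: ∅.
  x = 4: f ≡ 0 at y ∈ {0}; g ≡ 0 at y ∈ {6}; common: ∅.
  x = 5: f ≡ 0 at y ∈ {5}; g ≡ 0 at y ∈ {6}; common: ∅.
  x = 6: f ≡ 0 at y ∈ {2, 4}; g ≡ 0 at y ∈ {6}; common: ∅.
Collecting: common zeros = ∅, so the count is 0.
Comparison with the Bézout bound: 0 ≤ 2 = deg(f)·deg(g), as expected for curves with no common component (the affine F_7-count falls short of the bound because intersections may lie at infinity, over extension fields, or carry multiplicity).


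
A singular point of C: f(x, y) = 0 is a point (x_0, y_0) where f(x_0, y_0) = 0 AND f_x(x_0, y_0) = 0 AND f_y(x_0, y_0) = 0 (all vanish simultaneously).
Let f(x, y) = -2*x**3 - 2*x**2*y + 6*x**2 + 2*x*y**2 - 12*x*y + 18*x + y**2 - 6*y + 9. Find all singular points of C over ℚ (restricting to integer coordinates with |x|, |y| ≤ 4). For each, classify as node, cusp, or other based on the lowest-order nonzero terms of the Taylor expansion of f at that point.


Singular points: {(0, 3)}; classification: cusp.

Compute partial derivatives:
  f_x = -6*x**2 - 4*x*y + 12*x + 2*y**2 - 12*y + 18.
  f_y = -2*x**2 + 4*x*y - 12*x + 2*y - 6.
Scan x_0 ∈ {−4, ..., 4}. For each x_0, f_y(x_0, y) is a polynomial in y; find its integer roots y ∈ {−4, ..., 4}, then test f_x and f at those candidates.
  x = -4: f_y(-4, y) = 10 - 14*y; no integer root y with |y| ≤ 4.
  x = -3: f_y(-3, y) = 12 - 10*y; no integer root y with |y| ≤ 4.
  x = -2: f_y(-2, y) = 10 - 6*y; no integer root y with |y| ≤ 4.
  x = -1: f_y(-1, y) = 4 - 2*y; vanishes at y ∈ {2}. (-1, 2): f_x = -8 ≠ 0.
  x = 0: f_y(0, y) = 2*y - 6; vanishes at y ∈ {3}. (0, 3): f_x = 0, f = 0 — SINGULAR.
  x = 1: f_y(1, y) = 6*y - 20; no integer root y with |y| ≤ 4.
  x = 2: f_y(2, y) = 10*y - 38; no integer root y with |y| ≤ 4.
  x = 3: f_y(3, y) = 14*y - 60; no integer root y with |y| ≤ 4.
  x = 4: f_y(4, y) = 18*y - 86; no integer root y with |y| ≤ 4.
Only singular point on the grid: (0, 3).
Classify: substitute x = 0 + u, y = 3 + v and expand: f = -2*u**3 - 2*u**2*v + 2*u*v**2 + v**2.
No constant or linear terms (consistent with a singular point). Quadratic part: v**2. Cubic part: -2*u**3 - 2*u**2*v + 2*u*v**2.
The quadratic part v**2 is a perfect square, so there is a single (double) tangent line v = 0, i.e. y = 3. Restricting the cubic part to that line (v = 0) leaves -2*u**3 ≠ 0, so f is not divisible by v and the branch is v² ≈ 2*u**3 to lowest order — this is a cusp.
Classification: cusp.


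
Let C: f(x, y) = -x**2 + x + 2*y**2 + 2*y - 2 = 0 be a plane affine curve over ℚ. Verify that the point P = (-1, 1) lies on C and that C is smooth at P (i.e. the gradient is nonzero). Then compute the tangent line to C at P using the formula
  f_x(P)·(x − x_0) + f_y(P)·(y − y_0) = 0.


Tangent line at P: 3*x + 6*y - 3 = 0.

Step 1: f(-1, 1) = 0, so P lies on C.
Step 2: partial derivatives
  f_x(x, y) = 1 - 2*x, f_y(x, y) = 4*y + 2.
  f_x(P) = 3, f_y(P) = 6 (gradient nonzero, so P is smooth).
Step 3: tangent line at P: 3·(x − -1) + 6·(y − 1) = 0.
Expanding: 3*x + 6*y - 3 = 0.


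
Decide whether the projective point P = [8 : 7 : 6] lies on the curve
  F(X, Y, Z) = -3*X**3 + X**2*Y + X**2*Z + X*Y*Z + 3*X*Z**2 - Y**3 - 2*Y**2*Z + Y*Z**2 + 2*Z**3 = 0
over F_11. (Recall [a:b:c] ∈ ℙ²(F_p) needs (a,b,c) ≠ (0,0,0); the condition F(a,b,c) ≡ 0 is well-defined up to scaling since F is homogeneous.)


F(8,7,6) ≡ 7 (mod 11); P is NOT on the curve.

Evaluate F(8, 7, 6) term-by-term (mod 11).
  -3*X**3 ↦ -3·512·1·1 = -1536
  X**2*Y ↦ 1·64·7·1 = 448
  X**2*Z ↦ 1·64·1·6 = 384
  X*Y*Z ↦ 1·8·7·6 = 336
  3*X*Z**2 ↦ 3·8·1·36 = 864
  -Y**3 ↦ -1·1·343·1 = -343
  -2*Y**2*Z ↦ -2·1·49·6 = -588
  Y*Z**2 ↦ 1·1·7·36 = 252
  2*Z**3 ↦ 2·1·1·216 = 432
Sum: F(8, 7, 6) = (-1536) + (448) + (384) + (336) + (864) + (-343) + (-588) + (252) + (432) = 249.
Reducing mod 11: 249 ≡ 7 (mod 11).
Since F(a, b, c) ≡ 7 ≠ 0 (mod 11), P does NOT lie on the curve.


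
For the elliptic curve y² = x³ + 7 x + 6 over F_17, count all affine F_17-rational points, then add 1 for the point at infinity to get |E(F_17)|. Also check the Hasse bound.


Affine points = {(4, 8), (4, 9), (5, 8), (5, 9), (6, 3), (6, 14), (8, 8), (8, 9), (9, 4), (9, 13), (12, 4), (12, 13), (13, 4), (13, 13), (14, 3), (14, 14), (15, 1), (15, 16), (16, 7), (16, 10)}; affine count = 20; |E(F_17)| = 21.

Discriminant check: Δ ∝ 4a³ + 27b² = 4·7³ + 27·6² = 4·343 + 27·36 ≡ 15 (mod 17). Nonzero ⇒ E is nonsingular.
For each x ∈ F_17, compute rhs = x³ + 7·x + 6 mod 17, then count y ∈ F_17 with y² ≡ rhs.
  x = 0: rhs = 6, matching y values: none (0 points).
  x = 1: rhs = 14, matching y values: none (0 points).
  x = 2: rhs = 11, matching y values: none (0 points).
  x = 3: rhs = 3, matching y values: none (0 points).
  x = 4: rhs = 13, matching y values: 8, 9 (2 points).
  x = 5: rhs = 13, matching y values: 8, 9 (2 points).
  x = 6: rhs = 9, matching y values: 3, 14 (2 points).
  x = 7: rhs = 7, matching y values: none (0 points).
  x = 8: rhs = 13, matching y values: 8, 9 (2 points).
  x = 9: rhs = 16, matching y values: 4, 13 (2 points).
  x = 10: rhs = 5, matching y values: none (0 points).
  x = 11: rhs = 3, matching y values: none (0 points).
  x = 12: rhs = 16, matching y values: 4, 13 (2 points).
  x = 13: rhs = 16, matching y values: 4, 13 (2 points).
  x = 14: rhs = 9, matching y values: 3, 14 (2 points).
  x = 15: rhs = 1, matching y values: 1, 16 (2 points).
  x = 16: rhs = 15, matching y values: 7, 10 (2 points).
Total affine count: 20.
Full point count |E(F_17)| = 20 + 1 = 21.
Hasse bound: |21 − (17+1)| = |3| = 3 ≤ 2√17 ≈ 8.2462 ✓.


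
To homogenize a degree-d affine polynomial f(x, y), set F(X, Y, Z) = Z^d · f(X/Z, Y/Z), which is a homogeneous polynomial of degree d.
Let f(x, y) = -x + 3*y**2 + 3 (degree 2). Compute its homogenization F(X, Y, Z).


F(X, Y, Z) = -X*Z + 3*Y**2 + 3*Z**2

deg(f) = 2.
Substitute x = X/Z, y = Y/Z into f, then multiply by Z^2.
  monomial -1·x^1·y^0 ↦ -1·X^1·Y^0·Z^1.
  monomial 3·x^0·y^2 ↦ 3·X^0·Y^2·Z^0.
  monomial 3·x^0·y^0 ↦ 3·X^0·Y^0·Z^2.
Collecting: F(X, Y, Z) = -X*Z + 3*Y**2 + 3*Z**2.


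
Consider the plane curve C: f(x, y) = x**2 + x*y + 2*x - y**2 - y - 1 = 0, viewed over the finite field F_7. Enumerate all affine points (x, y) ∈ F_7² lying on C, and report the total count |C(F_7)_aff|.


Affine F_7-points: {(0, 2), (0, 4), (1, 3), (1, 4), (2, 0), (2, 1), (3, 0), (3, 2)}; count = 8.

For each of the 49 pairs (x, y) ∈ F_7², evaluate f(x, y) mod 7. Record the zeros.
  x = 0: [0↦6, 1↦4, 2↦0, 3↦1, 4↦0, 5↦4, 6↦6]  zeros at y ∈ {2, 4}
  x = 1: [0↦2, 1↦1, 2↦5, 3↦0, 4↦0, 5↦5, 6↦1]  zeros at y ∈ {3, 4}
  x = 2: [0↦0, 1↦0, 2↦5, 3↦1, 4↦2, 5↦1, 6↦5]  zeros at y ∈ {0, 1}
  x = 3: [0↦0, 1↦1, 2↦0, 3↦4, 4↦6, 5↦6, 6↦4]  zeros at y ∈ {0, 2}
  x = 4: [0↦2, 1↦4, 2↦4, 3↦2, 4↦5, 5↦6, 6↦5]  zeros at y ∈ ∅
  x = 5: [0↦6, 1↦2, 2↦3, 3↦2, 4↦6, 5↦1, 6↦1]  zeros at y ∈ ∅
  x = 6: [0↦5, 1↦2, 2↦4, 3↦4, 4↦2, 5↦5, 6↦6]  zeros at y ∈ ∅
Collecting zeros: affine points = {(0, 2), (0, 4), (1, 3), (1, 4), (2, 0), (2, 1), (3, 0), (3, 2)}.
Total count |C(F_7)_aff| = 8.


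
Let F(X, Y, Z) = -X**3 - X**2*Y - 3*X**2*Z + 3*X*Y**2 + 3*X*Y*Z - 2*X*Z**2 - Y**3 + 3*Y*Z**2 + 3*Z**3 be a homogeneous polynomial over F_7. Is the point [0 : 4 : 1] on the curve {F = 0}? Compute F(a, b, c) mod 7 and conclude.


F(0,4,1) ≡ 0 (mod 7); P is on the curve.

Evaluate F(0, 4, 1) term-by-term (mod 7).
  -X**3 ↦ -1·0·1·1 = 0
  -X**2*Y ↦ -1·0·4·1 = 0
  -3*X**2*Z ↦ -3·0·1·1 = 0
  3*X*Y**2 ↦ 3·0·16·1 = 0
  3*X*Y*Z ↦ 3·0·4·1 = 0
  -2*X*Z**2 ↦ -2·0·1·1 = 0
  -Y**3 ↦ -1·1·64·1 = -64
  3*Y*Z**2 ↦ 3·1·4·1 = 12
  3*Z**3 ↦ 3·1·1·1 = 3
Sum: F(0, 4, 1) = (0) + (0) + (0) + (0) + (0) + (0) + (-64) + (12) + (3) = -49.
Reducing mod 7: -49 ≡ 0 (mod 7).
Since F(a, b, c) ≡ 0 (mod 7), P lies on the curve.


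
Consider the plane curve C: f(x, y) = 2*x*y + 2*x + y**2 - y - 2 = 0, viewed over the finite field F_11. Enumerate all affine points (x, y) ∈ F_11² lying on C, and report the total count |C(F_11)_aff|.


Affine F_11-points: {(0, 2), (0, 10), (1, 0), (1, 10), (2, 9), (2, 10), (3, 7), (3, 10), (4, 5), (4, 10), (5, 3), (5, 10), (6, 1), (6, 10), (7, 10), (8, 8), (8, 10), (9, 6), (9, 10), (10, 4), (10, 10)}; count = 21.

For each of the 121 pairs (x, y) ∈ F_11², evaluate f(x, y) mod 11. Record the zeros.
  x = 0: [0↦9, 1↦9, 2↦0, 3↦4, 4↦10, 5↦7, 6↦6, 7↦7, 8↦10, 9↦4, 10↦0]  zeros at y ∈ {2, 10}
  x = 1: [0↦0, 1↦2, 2↦6, 3↦1, 4↦9, 5↦8, 6↦9, 7↦1, 8↦6, 9↦2, 10↦0]  zeros at y ∈ {0, 10}
  x = 2: [0↦2, 1↦6, 2↦1, 3↦9, 4↦8, 5↦9, 6↦1, 7↦6, 8↦2, 9↦0, 10↦0]  zeros at y ∈ {9, 10}
  x = 3: [0↦4, 1↦10, 2↦7, 3↦6, 4↦7, 5↦10, 6↦4, 7↦0, 8↦9, 9↦9, 10↦0]  zeros at y ∈ {7, 10}
  x = 4: [0↦6, 1↦3, 2↦2, 3↦3, 4↦6, 5↦0, 6↦7, 7↦5, 8↦5, 9↦7, 10↦0]  zeros at y ∈ {5, 10}
  x = 5: [0↦8, 1↦7, 2↦8, 3↦0, 4↦5, 5↦1, 6↦10, 7↦10, 8↦1, 9↦5, 10↦0]  zeros at y ∈ {3, 10}
  x = 6: [0↦10, 1↦0, 2↦3, 3↦8, 4↦4, 5↦2, 6↦2, 7↦4, 8↦8, 9↦3, 10↦0]  zeros at y ∈ {1, 10}
  x = 7: [0↦1, 1↦4, 2↦9, 3↦5, 4↦3, 5↦3, 6↦5, 7↦9, 8↦4, 9↦1, 10↦0]  zeros at y ∈ {10}
  x = 8: [0↦3, 1↦8, 2↦4, 3↦2, 4↦2, 5↦4, 6↦8, 7↦3, 8↦0, 9↦10, 10↦0]  zeros at y ∈ {8, 10}
  x = 9: [0↦5, 1↦1, 2↦10, 3↦10, 4↦1, 5↦5, 6↦0, 7↦8, 8↦7, 9↦8, 10↦0]  zeros at y ∈ {6, 10}
  x = 10: [0↦7, 1↦5, 2↦5, 3↦7, 4↦0, 5↦6, 6↦3, 7↦2, 8↦3, 9↦6, 10↦0]  zeros at y ∈ {4, 10}
Collecting zeros: affine points = {(0, 2), (0, 10), (1, 0), (1, 10), (2, 9), (2, 10), (3, 7), (3, 10), (4, 5), (4, 10), (5, 3), (5, 10), (6, 1), (6, 10), (7, 10), (8, 8), (8, 10), (9, 6), (9, 10), (10, 4), (10, 10)}.
Total count |C(F_11)_aff| = 21.


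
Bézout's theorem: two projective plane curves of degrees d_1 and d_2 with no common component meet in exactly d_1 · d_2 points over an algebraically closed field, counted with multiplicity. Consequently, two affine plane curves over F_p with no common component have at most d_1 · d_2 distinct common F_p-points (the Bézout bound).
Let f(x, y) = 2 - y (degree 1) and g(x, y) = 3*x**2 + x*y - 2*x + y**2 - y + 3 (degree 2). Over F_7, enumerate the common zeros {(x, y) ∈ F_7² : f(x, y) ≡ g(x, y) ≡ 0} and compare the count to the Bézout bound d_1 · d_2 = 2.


Common zeros: ∅; count = 0; Bézout bound = 2.

deg(f) = 1, deg(g) = 2, so Bézout bound = 2.
Scan x ∈ F_7. For each x, list the y ∈ F_7 with f(x, y) ≡ 0 and those with g(x, y) ≡ 0 (mod 7); the common zeros in that column are the intersection.
  x = 0: f ≡ 0 at y ∈ {2}; g ≡ 0 at y ∈ ∅; common: ∅.
  x = 1: f ≡ 0 at y ∈ {2}; g ≡ 0 at y ∈ ∅; common: ∅.
  x = 2: f ≡ 0 at y ∈ {2}; g ≡ 0 at y ∈ ∅; common: ∅.
  x = 3: f ≡ 0 at y ∈ {2}; g ≡ 0 at y ∈ ∅; common: ∅.
  x = 4: f ≡ 0 at y ∈ {2}; g ≡ 0 at y ∈ ∅; common: ∅.
  x = 5: f ≡ 0 at y ∈ {2}; g ≡ 0 at y ∈ ∅; common: ∅.
  x = 6: f ≡ 0 at y ∈ {2}; g ≡ 0 at y ∈ {1}; common: ∅.
Collecting: common zeros = ∅, so the count is 0.
Comparison with the Bézout bound: 0 ≤ 2 = deg(f)·deg(g), as expected for curves with no common component (the affine F_7-count falls short of the bound because intersections may lie at infinity, over extension fields, or carry multiplicity).


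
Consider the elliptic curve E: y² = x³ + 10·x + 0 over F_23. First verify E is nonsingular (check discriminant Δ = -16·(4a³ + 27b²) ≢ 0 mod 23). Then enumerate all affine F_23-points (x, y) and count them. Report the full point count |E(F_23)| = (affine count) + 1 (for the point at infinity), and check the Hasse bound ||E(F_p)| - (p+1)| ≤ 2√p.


Affine points = {(0, 0), (4, 9), (4, 14), (6, 0), (12, 10), (12, 13), (13, 2), (13, 21), (14, 3), (14, 20), (15, 11), (15, 12), (16, 1), (16, 22), (17, 0), (18, 3), (18, 20), (20, 9), (20, 14), (21, 8), (21, 15), (22, 9), (22, 14)}; affine count = 23; |E(F_23)| = 24.

Discriminant check: Δ ∝ 4a³ + 27b² = 4·10³ + 27·0² = 4·1000 + 27·0 ≡ 21 (mod 23). Nonzero ⇒ E is nonsingular.
For each x ∈ F_23, compute rhs = x³ + 10·x + 0 mod 23, then count y ∈ F_23 with y² ≡ rhs.
  x = 0: rhs = 0, matching y values: 0 (1 points).
  x = 1: rhs = 11, matching y values: none (0 points).
  x = 2: rhs = 5, matching y values: none (0 points).
  x = 3: rhs = 11, matching y values: none (0 points).
  x = 4: rhs = 12, matching y values: 9, 14 (2 points).
  x = 5: rhs = 14, matching y values: none (0 points).
  x = 6: rhs = 0, matching y values: 0 (1 points).
  x = 7: rhs = 22, matching y values: none (0 points).
  x = 8: rhs = 17, matching y values: none (0 points).
  x = 9: rhs = 14, matching y values: none (0 points).
  x = 10: rhs = 19, matching y values: none (0 points).
  x = 11: rhs = 15, matching y values: none (0 points).
  x = 12: rhs = 8, matching y values: 10, 13 (2 points).
  x = 13: rhs = 4, matching y values: 2, 21 (2 points).
  x = 14: rhs = 9, matching y values: 3, 20 (2 points).
  x = 15: rhs = 6, matching y values: 11, 12 (2 points).
  x = 16: rhs = 1, matching y values: 1, 22 (2 points).
  x = 17: rhs = 0, matching y values: 0 (1 points).
  x = 18: rhs = 9, matching y values: 3, 20 (2 points).
  x = 19: rhs = 11, matching y values: none (0 points).
  x = 20: rhs = 12, matching y values: 9, 14 (2 points).
  x = 21: rhs = 18, matching y values: 8, 15 (2 points).
  x = 22: rhs = 12, matching y values: 9, 14 (2 points).
Total affine count: 23.
Full point count |E(F_23)| = 23 + 1 = 24.
Hasse bound: |24 − (23+1)| = |0| = 0 ≤ 2√23 ≈ 9.5917 ✓.


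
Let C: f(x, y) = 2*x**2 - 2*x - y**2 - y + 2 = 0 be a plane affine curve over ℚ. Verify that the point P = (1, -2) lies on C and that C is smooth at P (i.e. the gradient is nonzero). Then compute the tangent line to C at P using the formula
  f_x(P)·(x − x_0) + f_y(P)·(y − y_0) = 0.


Tangent line at P: 2*x + 3*y + 4 = 0.

Step 1: f(1, -2) = 0, so P lies on C.
Step 2: partial derivatives
  f_x(x, y) = 4*x - 2, f_y(x, y) = -2*y - 1.
  f_x(P) = 2, f_y(P) = 3 (gradient nonzero, so P is smooth).
Step 3: tangent line at P: 2·(x − 1) + 3·(y − -2) = 0.
Expanding: 2*x + 3*y + 4 = 0.


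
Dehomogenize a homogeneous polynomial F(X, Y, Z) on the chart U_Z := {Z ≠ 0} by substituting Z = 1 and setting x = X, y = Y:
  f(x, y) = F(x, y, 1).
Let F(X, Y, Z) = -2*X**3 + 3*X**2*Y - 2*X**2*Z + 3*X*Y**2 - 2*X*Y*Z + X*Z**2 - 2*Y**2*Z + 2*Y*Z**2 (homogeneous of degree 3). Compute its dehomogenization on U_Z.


f(x, y) = -2*x**3 + 3*x**2*y - 2*x**2 + 3*x*y**2 - 2*x*y + x - 2*y**2 + 2*y

On U_Z we set Z = 1. Each monomial c·X^i·Y^j·Z^k in F becomes c·x^i·y^j·1^k = c·x^i·y^j.
Substituting Z = 1: F(X, Y, 1) = -2*x**3 + 3*x**2*y - 2*x**2 + 3*x*y**2 - 2*x*y + x - 2*y**2 + 2*y.
Note: deg(f) ≤ deg(F) = 3; strict inequality happens when F is divisible by Z (lost terms).


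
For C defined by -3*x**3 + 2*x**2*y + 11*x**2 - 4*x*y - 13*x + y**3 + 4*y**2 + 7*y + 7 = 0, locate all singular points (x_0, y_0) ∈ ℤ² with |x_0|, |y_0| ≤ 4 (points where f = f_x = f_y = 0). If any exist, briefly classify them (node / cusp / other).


Singular points: {(1, -1)}; classification: cusp.

Compute partial derivatives:
  f_x = -9*x**2 + 4*x*y + 22*x - 4*y - 13.
  f_y = 2*x**2 - 4*x + 3*y**2 + 8*y + 7.
Scan x_0 ∈ {−4, ..., 4}. For each x_0, f_y(x_0, y) is a polynomial in y; find its integer roots y ∈ {−4, ..., 4}, then test f_x and f at those candidates.
  x = -4: f_y(-4, y) = 3*y**2 + 8*y + 55; no integer root y with |y| ≤ 4.
  x = -3: f_y(-3, y) = 3*y**2 + 8*y + 37; no integer root y with |y| ≤ 4.
  x = -2: f_y(-2, y) = 3*y**2 + 8*y + 23; no integer root y with |y| ≤ 4.
  x = -1: f_y(-1, y) = 3*y**2 + 8*y + 13; no integer root y with |y| ≤ 4.
  x = 0: f_y(0, y) = 3*y**2 + 8*y + 7; no integer root y with |y| ≤ 4.
  x = 1: f_y(1, y) = 3*y**2 + 8*y + 5; vanishes at y ∈ {-1}. (1, -1): f_x = 0, f = 0 — SINGULAR.
  x = 2: f_y(2, y) = 3*y**2 + 8*y + 7; no integer root y with |y| ≤ 4.
  x = 3: f_y(3, y) = 3*y**2 + 8*y + 13; no integer root y with |y| ≤ 4.
  x = 4: f_y(4, y) = 3*y**2 + 8*y + 23; no integer root y with |y| ≤ 4.
Only singular point on the grid: (1, -1).
Classify: substitute x = 1 + u, y = -1 + v and expand: f = -3*u**3 + 2*u**2*v + v**3 + v**2.
No constant or linear terms (consistent with a singular point). Quadratic part: v**2. Cubic part: -3*u**3 + 2*u**2*v + v**3.
The quadratic part v**2 is a perfect square, so there is a single (double) tangent line v = 0, i.e. y = -1. Restricting the cubic part to that line (v = 0) leaves -3*u**3 ≠ 0, so f is not divisible by v and the branch is v² ≈ 3*u**3 to lowest order — this is a cusp.
Classification: cusp.


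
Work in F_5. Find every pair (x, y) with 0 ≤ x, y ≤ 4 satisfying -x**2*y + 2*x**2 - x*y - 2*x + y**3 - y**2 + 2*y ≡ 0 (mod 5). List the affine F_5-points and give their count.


Affine F_5-points: {(0, 0), (1, 0), (1, 1), (2, 1), (2, 2), (2, 3), (3, 3), (3, 4), (4, 4)}; count = 9.

For each of the 25 pairs (x, y) ∈ F_5², evaluate f(x, y) mod 5. Record the zeros.
  x = 0: [0↦0, 1↦2, 2↦3, 3↦4, 4↦1]  zeros at y ∈ {0}
  x = 1: [0↦0, 1↦0, 2↦4, 3↦3, 4↦3]  zeros at y ∈ {0, 1}
  x = 2: [0↦4, 1↦0, 2↦0, 3↦0, 4↦1]  zeros at y ∈ {1, 2, 3}
  x = 3: [0↦2, 1↦2, 2↦1, 3↦0, 4↦0]  zeros at y ∈ {3, 4}
  x = 4: [0↦4, 1↦1, 2↦2, 3↦3, 4↦0]  zeros at y ∈ {4}
Collecting zeros: affine points = {(0, 0), (1, 0), (1, 1), (2, 1), (2, 2), (2, 3), (3, 3), (3, 4), (4, 4)}.
Total count |C(F_5)_aff| = 9.


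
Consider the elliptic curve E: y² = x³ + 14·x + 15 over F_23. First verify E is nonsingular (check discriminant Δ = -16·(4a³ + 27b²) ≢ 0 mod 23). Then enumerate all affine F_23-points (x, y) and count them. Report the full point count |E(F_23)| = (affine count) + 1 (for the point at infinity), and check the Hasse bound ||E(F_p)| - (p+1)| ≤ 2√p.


Affine points = {(5, 7), (5, 16), (6, 4), (6, 19), (8, 8), (8, 15), (12, 5), (12, 18), (13, 5), (13, 18), (15, 9), (15, 14), (18, 2), (18, 21), (21, 5), (21, 18), (22, 0)}; affine count = 17; |E(F_23)| = 18.

Discriminant check: Δ ∝ 4a³ + 27b² = 4·14³ + 27·15² = 4·2744 + 27·225 ≡ 8 (mod 23). Nonzero ⇒ E is nonsingular.
For each x ∈ F_23, compute rhs = x³ + 14·x + 15 mod 23, then count y ∈ F_23 with y² ≡ rhs.
  x = 0: rhs = 15, matching y values: none (0 points).
  x = 1: rhs = 7, matching y values: none (0 points).
  x = 2: rhs = 5, matching y values: none (0 points).
  x = 3: rhs = 15, matching y values: none (0 points).
  x = 4: rhs = 20, matching y values: none (0 points).
  x = 5: rhs = 3, matching y values: 7, 16 (2 points).
  x = 6: rhs = 16, matching y values: 4, 19 (2 points).
  x = 7: rhs = 19, matching y values: none (0 points).
  x = 8: rhs = 18, matching y values: 8, 15 (2 points).
  x = 9: rhs = 19, matching y values: none (0 points).
  x = 10: rhs = 5, matching y values: none (0 points).
  x = 11: rhs = 5, matching y values: none (0 points).
  x = 12: rhs = 2, matching y values: 5, 18 (2 points).
  x = 13: rhs = 2, matching y values: 5, 18 (2 points).
  x = 14: rhs = 11, matching y values: none (0 points).
  x = 15: rhs = 12, matching y values: 9, 14 (2 points).
  x = 16: rhs = 11, matching y values: none (0 points).
  x = 17: rhs = 14, matching y values: none (0 points).
  x = 18: rhs = 4, matching y values: 2, 21 (2 points).
  x = 19: rhs = 10, matching y values: none (0 points).
  x = 20: rhs = 15, matching y values: none (0 points).
  x = 21: rhs = 2, matching y values: 5, 18 (2 points).
  x = 22: rhs = 0, matching y values: 0 (1 points).
Total affine count: 17.
Full point count |E(F_23)| = 17 + 1 = 18.
Hasse bound: |18 − (23+1)| = |-6| = 6 ≤ 2√23 ≈ 9.5917 ✓.


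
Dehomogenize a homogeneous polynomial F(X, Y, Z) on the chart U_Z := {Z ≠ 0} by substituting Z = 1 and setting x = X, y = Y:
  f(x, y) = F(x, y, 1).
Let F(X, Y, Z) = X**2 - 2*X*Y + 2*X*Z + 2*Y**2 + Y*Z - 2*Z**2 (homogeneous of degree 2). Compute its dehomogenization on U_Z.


f(x, y) = x**2 - 2*x*y + 2*x + 2*y**2 + y - 2

On U_Z we set Z = 1. Each monomial c·X^i·Y^j·Z^k in F becomes c·x^i·y^j·1^k = c·x^i·y^j.
Substituting Z = 1: F(X, Y, 1) = x**2 - 2*x*y + 2*x + 2*y**2 + y - 2.
Note: deg(f) ≤ deg(F) = 2; strict inequality happens when F is divisible by Z (lost terms).


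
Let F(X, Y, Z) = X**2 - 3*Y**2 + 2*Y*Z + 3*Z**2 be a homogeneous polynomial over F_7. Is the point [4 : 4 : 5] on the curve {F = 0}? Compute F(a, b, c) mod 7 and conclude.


F(4,4,5) ≡ 6 (mod 7); P is NOT on the curve.

Evaluate F(4, 4, 5) term-by-term (mod 7).
  X**2 ↦ 1·16·1·1 = 16
  -3*Y**2 ↦ -3·1·16·1 = -48
  2*Y*Z ↦ 2·1·4·5 = 40
  3*Z**2 ↦ 3·1·1·25 = 75
Sum: F(4, 4, 5) = (16) + (-48) + (40) + (75) = 83.
Reducing mod 7: 83 ≡ 6 (mod 7).
Since F(a, b, c) ≡ 6 ≠ 0 (mod 7), P does NOT lie on the curve.


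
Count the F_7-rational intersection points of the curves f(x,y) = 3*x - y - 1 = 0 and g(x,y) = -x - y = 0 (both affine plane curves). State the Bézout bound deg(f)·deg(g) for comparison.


Common zeros: {(2, 5)}; count = 1; Bézout bound = 1.

deg(f) = 1, deg(g) = 1, so Bézout bound = 1.
Scan x ∈ F_7. For each x, list the y ∈ F_7 with f(x, y) ≡ 0 and those with g(x, y) ≡ 0 (mod 7); the common zeros in that column are the intersection.
  x = 0: f ≡ 0 at y ∈ {6}; g ≡ 0 at y ∈ {0}; common: ∅.
  x = 1: f ≡ 0 at y ∈ {2}; g ≡ 0 at y ∈ {6}; common: ∅.
  x = 2: f ≡ 0 at y ∈ {5}; g ≡ 0 at y ∈ {5}; common: {5}.
  x = 3: f ≡ 0 at y ∈ {1}; g ≡ 0 at y ∈ {4}; common: ∅.
  x = 4: f ≡ 0 at y ∈ {4}; g ≡ 0 at y ∈ {3}; common: ∅.
  x = 5: f ≡ 0 at y ∈ {0}; g ≡ 0 at y ∈ {2}; common: ∅.
  x = 6: f ≡ 0 at y ∈ {3}; g ≡ 0 at y ∈ {1}; common: ∅.
Collecting: common zeros = {(2, 5)}, so the count is 1.
Comparison with the Bézout bound: 1 ≤ 1 = deg(f)·deg(g), as expected for curves with no common component (the bound is attained).


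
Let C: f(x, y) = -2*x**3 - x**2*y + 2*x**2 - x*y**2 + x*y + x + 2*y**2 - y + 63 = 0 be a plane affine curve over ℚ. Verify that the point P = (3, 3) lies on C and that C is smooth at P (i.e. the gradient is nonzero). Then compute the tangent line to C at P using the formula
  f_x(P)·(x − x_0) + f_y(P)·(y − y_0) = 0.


Tangent line at P: -65*x - 13*y + 234 = 0.

Step 1: f(3, 3) = 0, so P lies on C.
Step 2: partial derivatives
  f_x(x, y) = -6*x**2 - 2*x*y + 4*x - y**2 + y + 1, f_y(x, y) = -x**2 - 2*x*y + x + 4*y - 1.
  f_x(P) = -65, f_y(P) = -13 (gradient nonzero, so P is smooth).
Step 3: tangent line at P: -65·(x − 3) + -13·(y − 3) = 0.
Expanding: -65*x - 13*y + 234 = 0.
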